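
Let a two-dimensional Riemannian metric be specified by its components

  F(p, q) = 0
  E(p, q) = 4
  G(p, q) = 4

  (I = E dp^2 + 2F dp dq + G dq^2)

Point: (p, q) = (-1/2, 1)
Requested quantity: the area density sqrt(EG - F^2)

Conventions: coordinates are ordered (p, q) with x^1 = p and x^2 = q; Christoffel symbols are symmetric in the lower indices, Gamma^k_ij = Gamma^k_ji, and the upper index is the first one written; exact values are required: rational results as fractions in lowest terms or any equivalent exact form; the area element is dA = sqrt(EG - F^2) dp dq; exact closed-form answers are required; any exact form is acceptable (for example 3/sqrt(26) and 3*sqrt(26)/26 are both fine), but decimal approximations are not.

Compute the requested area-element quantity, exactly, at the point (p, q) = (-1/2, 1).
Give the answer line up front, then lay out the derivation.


Answer: sqrt(EG - F^2) = 4

E = 4, F = 0, G = 4; EG - F^2 = 16


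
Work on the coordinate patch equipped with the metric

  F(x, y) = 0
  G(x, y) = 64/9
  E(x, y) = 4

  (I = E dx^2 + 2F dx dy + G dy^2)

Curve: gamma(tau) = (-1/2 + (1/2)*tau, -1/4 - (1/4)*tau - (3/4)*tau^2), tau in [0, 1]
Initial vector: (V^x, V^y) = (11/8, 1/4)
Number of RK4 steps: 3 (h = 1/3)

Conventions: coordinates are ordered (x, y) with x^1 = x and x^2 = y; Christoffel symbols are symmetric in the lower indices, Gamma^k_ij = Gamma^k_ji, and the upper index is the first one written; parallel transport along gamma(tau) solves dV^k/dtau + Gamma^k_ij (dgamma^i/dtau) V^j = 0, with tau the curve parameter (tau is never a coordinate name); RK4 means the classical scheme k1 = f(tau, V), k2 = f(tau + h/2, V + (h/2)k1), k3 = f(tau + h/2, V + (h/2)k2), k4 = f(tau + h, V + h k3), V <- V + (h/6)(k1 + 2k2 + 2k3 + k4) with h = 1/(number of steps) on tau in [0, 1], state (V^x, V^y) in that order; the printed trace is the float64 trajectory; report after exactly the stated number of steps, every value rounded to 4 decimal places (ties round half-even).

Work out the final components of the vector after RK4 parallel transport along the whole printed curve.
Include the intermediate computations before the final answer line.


gamma'(tau) = (1/2, -1/4 - (3/2)*tau); f(tau, V)^k = -Gamma^k_ij(gamma(tau)) gamma'^i(tau) V^j; h = 1/3; intermediate values shown to 6 dp
curve data and Christoffel symbols at the stage parameters:
  tau = 0.000000: gamma = (-0.500000, -0.250000), gamma' = (0.500000, -0.250000); Gamma_xxx = 0.000000, Gamma_xxy = 0.000000, Gamma_xyy = 0.000000, Gamma_yxx = 0.000000, Gamma_yxy = 0.000000, Gamma_yyy = 0.000000
  tau = 0.166667: gamma = (-0.416667, -0.312500), gamma' = (0.500000, -0.500000); Gamma_xxx = 0.000000, Gamma_xxy = 0.000000, Gamma_xyy = 0.000000, Gamma_yxx = 0.000000, Gamma_yxy = 0.000000, Gamma_yyy = 0.000000
  tau = 0.333333: gamma = (-0.333333, -0.416667), gamma' = (0.500000, -0.750000); Gamma_xxx = 0.000000, Gamma_xxy = 0.000000, Gamma_xyy = 0.000000, Gamma_yxx = 0.000000, Gamma_yxy = 0.000000, Gamma_yyy = 0.000000
  tau = 0.500000: gamma = (-0.250000, -0.562500), gamma' = (0.500000, -1.000000); Gamma_xxx = 0.000000, Gamma_xxy = 0.000000, Gamma_xyy = 0.000000, Gamma_yxx = 0.000000, Gamma_yxy = 0.000000, Gamma_yyy = 0.000000
  tau = 0.666667: gamma = (-0.166667, -0.750000), gamma' = (0.500000, -1.250000); Gamma_xxx = 0.000000, Gamma_xxy = 0.000000, Gamma_xyy = 0.000000, Gamma_yxx = 0.000000, Gamma_yxy = 0.000000, Gamma_yyy = 0.000000
  tau = 0.833333: gamma = (-0.083333, -0.979167), gamma' = (0.500000, -1.500000); Gamma_xxx = 0.000000, Gamma_xxy = 0.000000, Gamma_xyy = 0.000000, Gamma_yxx = 0.000000, Gamma_yxy = 0.000000, Gamma_yyy = 0.000000
  tau = 1.000000: gamma = (0.000000, -1.250000), gamma' = (0.500000, -1.750000); Gamma_xxx = 0.000000, Gamma_xxy = 0.000000, Gamma_xyy = 0.000000, Gamma_yxx = 0.000000, Gamma_yxy = 0.000000, Gamma_yyy = 0.000000
step 0: V^x = 1.3750, V^y = 0.2500
step 1: k1 = (0.000000, 0.000000), k2 = (0.000000, 0.000000), k3 = (0.000000, 0.000000), k4 = (0.000000, 0.000000); V <- V + (h/6)(k1 + 2k2 + 2k3 + k4): V^x = 1.3750, V^y = 0.2500
step 2: k1 = (0.000000, 0.000000), k2 = (0.000000, 0.000000), k3 = (0.000000, 0.000000), k4 = (0.000000, 0.000000); V <- V + (h/6)(k1 + 2k2 + 2k3 + k4): V^x = 1.3750, V^y = 0.2500
step 3: k1 = (0.000000, 0.000000), k2 = (0.000000, 0.000000), k3 = (0.000000, 0.000000), k4 = (0.000000, 0.000000); V <- V + (h/6)(k1 + 2k2 + 2k3 + k4): V^x = 1.3750, V^y = 0.2500

Answer: V^x = 1.3750, V^y = 0.2500


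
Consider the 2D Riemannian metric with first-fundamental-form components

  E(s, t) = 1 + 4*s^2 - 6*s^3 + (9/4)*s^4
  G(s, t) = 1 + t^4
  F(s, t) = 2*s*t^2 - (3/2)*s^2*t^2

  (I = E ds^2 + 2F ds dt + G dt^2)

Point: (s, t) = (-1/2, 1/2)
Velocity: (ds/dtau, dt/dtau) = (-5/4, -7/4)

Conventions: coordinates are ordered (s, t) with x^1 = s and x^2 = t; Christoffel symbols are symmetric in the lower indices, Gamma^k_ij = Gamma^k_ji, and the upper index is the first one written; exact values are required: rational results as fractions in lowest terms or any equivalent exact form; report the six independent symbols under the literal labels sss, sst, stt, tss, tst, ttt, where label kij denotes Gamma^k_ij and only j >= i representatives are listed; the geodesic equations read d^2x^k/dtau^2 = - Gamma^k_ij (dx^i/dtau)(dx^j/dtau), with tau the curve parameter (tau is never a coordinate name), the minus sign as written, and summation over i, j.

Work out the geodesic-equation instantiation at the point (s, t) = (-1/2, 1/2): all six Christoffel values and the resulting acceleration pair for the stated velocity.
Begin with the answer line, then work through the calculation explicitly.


Answer: Gamma_sss = -44/27, Gamma_sst = 0, Gamma_stt = -88/189, Gamma_tss = 8/27, Gamma_tst = 0, Gamma_ttt = 16/189; accelerations (d^2s/dtau^2, d^2t/dtau^2) = (143/36, -13/18)

E = 185/64, F = -11/32, G = 17/16 at the point
E_s = -77/8, E_t = 0, F_s = 7/8, F_t = -11/8, G_s = 0, G_t = 1/2
EG - F^2 = 189/64;  g^inv = (64/189) * [[17/16, 11/32], [11/32, 185/64]]
first-kind symbols [ij,l] = (1/2)(d_i g_jl + d_j g_il - d_l g_ij): [ss,s] = E_s/2 = -77/16, [ss,t] = F_s - E_t/2 = 7/8, [st,s] = E_t/2 = 0, [st,t] = G_s/2 = 0, [tt,s] = F_t - G_s/2 = -11/8, [tt,t] = G_t/2 = 1/4
Gamma^s_ij = (G*[ij,s] - F*[ij,t])/(EG - F^2), Gamma^t_ij = (E*[ij,t] - F*[ij,s])/(EG - F^2)
Gamma_sss = -44/27, Gamma_sst = 0, Gamma_stt = -88/189, Gamma_tss = 8/27, Gamma_tst = 0, Gamma_ttt = 16/189
d^2s/dtau^2 = -(Gamma_sss*(-5/4)^2 + 2*Gamma_sst*(-5/4)*(-7/4) + Gamma_stt*(-7/4)^2) = 143/36
d^2t/dtau^2 = -(Gamma_tss*(-5/4)^2 + 2*Gamma_tst*(-5/4)*(-7/4) + Gamma_ttt*(-7/4)^2) = -13/18


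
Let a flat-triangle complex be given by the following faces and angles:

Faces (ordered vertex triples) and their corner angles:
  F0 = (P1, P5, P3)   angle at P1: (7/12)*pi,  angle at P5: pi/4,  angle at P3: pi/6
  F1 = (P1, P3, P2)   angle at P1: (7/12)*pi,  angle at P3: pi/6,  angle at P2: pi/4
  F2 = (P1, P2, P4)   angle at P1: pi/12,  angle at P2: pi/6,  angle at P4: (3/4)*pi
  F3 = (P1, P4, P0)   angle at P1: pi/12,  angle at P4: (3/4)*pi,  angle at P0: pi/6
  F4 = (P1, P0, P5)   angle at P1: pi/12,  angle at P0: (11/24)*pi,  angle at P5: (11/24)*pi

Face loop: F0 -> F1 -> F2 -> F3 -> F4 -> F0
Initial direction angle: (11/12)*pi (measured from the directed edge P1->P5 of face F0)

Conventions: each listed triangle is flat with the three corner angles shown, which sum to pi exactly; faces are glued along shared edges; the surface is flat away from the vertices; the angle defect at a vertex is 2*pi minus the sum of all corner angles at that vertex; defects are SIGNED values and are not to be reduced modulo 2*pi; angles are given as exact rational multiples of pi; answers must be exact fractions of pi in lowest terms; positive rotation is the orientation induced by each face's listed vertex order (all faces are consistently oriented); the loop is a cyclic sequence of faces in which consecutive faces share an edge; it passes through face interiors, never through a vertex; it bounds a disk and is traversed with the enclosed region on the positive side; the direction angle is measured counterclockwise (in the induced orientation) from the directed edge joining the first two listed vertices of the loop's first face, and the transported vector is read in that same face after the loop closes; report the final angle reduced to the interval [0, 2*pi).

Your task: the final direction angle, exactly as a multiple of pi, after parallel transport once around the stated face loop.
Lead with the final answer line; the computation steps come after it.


Answer: final direction angle = (3/2)*pi

enclosed vertex P1: corner angles sum to (17/12)*pi, defect = 2*pi - (17/12)*pi = (7/12)*pi
transport around the loop rotates by the sum of enclosed defects; add to the initial angle mod 2*pi
final angle = (11/12)*pi + (7/12)*pi = (3/2)*pi (mod 2*pi)


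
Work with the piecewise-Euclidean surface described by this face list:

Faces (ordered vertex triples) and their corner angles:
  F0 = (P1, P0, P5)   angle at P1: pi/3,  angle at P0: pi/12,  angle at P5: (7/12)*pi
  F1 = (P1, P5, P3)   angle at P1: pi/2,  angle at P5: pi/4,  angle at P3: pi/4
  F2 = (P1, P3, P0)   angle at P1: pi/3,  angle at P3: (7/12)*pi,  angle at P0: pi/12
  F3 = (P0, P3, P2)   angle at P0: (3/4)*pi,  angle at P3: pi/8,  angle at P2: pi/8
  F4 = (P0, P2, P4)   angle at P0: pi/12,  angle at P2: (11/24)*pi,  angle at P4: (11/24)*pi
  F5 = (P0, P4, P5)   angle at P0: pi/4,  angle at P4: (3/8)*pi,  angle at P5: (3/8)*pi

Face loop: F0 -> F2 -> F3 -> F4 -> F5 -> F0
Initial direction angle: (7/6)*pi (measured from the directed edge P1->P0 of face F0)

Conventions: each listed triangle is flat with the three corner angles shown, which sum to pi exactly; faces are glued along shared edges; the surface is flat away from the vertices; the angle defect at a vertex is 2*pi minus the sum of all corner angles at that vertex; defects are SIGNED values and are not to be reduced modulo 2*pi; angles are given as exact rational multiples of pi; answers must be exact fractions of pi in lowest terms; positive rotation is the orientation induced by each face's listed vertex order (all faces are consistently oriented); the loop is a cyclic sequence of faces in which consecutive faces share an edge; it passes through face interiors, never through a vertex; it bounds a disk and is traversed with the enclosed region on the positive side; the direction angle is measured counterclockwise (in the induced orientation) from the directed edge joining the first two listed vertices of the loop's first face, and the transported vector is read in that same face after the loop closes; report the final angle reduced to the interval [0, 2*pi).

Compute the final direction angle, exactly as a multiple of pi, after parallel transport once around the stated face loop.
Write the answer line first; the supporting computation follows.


Answer: final direction angle = (23/12)*pi

enclosed vertex P0: corner angles sum to (5/4)*pi, defect = 2*pi - (5/4)*pi = (3/4)*pi
final direction = starting direction + enclosed defect total, reduced mod 2*pi (induced orientation)
final angle = (7/6)*pi + (3/4)*pi = (23/12)*pi (mod 2*pi)


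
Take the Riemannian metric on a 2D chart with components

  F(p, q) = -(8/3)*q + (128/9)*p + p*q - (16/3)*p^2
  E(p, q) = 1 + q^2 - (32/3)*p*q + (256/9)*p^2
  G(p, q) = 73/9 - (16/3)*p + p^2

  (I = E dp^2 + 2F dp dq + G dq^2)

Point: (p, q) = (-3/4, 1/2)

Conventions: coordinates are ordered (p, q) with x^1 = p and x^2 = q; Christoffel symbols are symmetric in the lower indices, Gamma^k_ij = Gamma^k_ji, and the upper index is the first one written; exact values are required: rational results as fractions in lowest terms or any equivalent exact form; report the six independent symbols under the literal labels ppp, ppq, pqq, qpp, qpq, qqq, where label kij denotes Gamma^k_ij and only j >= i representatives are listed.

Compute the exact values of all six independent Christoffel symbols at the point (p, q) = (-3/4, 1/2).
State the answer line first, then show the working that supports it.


Answer: Gamma_ppp = -3456/4741, Gamma_ppq = 648/4741, Gamma_pqq = 0, Gamma_qpp = 2624/4741, Gamma_qpq = -492/4741, Gamma_qqq = 0

E = 85/4, F = -123/8, G = 1825/144 at the point
E_p = -48, E_q = 9, F_p = 409/18, F_q = -41/12, G_p = -41/6, G_q = 0
EG - F^2 = 4741/144;  g^inv = (144/4741) * [[1825/144, 123/8], [123/8, 85/4]]
first-kind symbols [ij,l] = (1/2)(d_i g_jl + d_j g_il - d_l g_ij): [pp,p] = E_p/2 = -24, [pp,q] = F_p - E_q/2 = 164/9, [pq,p] = E_q/2 = 9/2, [pq,q] = G_p/2 = -41/12, [qq,p] = F_q - G_p/2 = 0, [qq,q] = G_q/2 = 0
Gamma^p_ij = (G*[ij,p] - F*[ij,q])/(EG - F^2), Gamma^q_ij = (E*[ij,q] - F*[ij,p])/(EG - F^2)


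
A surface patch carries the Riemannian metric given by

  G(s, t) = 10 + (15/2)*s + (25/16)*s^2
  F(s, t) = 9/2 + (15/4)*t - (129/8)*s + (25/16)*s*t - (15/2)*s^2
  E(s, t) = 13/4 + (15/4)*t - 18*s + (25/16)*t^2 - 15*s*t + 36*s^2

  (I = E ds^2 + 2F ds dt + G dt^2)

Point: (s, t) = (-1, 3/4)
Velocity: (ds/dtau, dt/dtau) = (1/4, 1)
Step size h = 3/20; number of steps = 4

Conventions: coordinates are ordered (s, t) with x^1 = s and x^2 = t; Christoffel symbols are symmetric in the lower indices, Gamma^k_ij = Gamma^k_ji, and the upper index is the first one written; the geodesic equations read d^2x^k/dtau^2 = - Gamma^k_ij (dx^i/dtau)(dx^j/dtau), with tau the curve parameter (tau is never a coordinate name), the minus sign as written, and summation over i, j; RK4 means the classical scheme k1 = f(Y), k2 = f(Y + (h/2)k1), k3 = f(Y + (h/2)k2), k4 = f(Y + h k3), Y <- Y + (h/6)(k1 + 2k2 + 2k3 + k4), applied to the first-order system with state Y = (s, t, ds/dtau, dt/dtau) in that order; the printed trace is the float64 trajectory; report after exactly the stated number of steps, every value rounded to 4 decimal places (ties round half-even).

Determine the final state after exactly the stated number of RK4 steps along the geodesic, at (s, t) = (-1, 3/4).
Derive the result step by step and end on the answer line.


f(Y) = (ds/dtau, dt/dtau, -Gamma^s_ij Y'^i Y'^j, -Gamma^t_ij Y'^i Y'^j) with the Gammas evaluated at the stage position; h = 0.150000; intermediate values shown to 6 dp
step 0: s = -1.0000, t = 0.7500, ds/dtau = 0.2500, dt/dtau = 1.0000
step 1:
  k1: at (s, t) = (-1.000000, 0.750000), (ds/dtau, dt/dtau) = (0.250000, 1.000000); Gamma_sss = -0.672723, Gamma_sst = 0.140151, Gamma_stt = 0.000000, Gamma_tss = -0.139528, Gamma_tst = 0.029068, Gamma_ttt = 0.000000; k1 = (0.250000, 1.000000, -0.028030, -0.005814)
  k2: at (s, t) = (-0.981250, 0.825000), (ds/dtau, dt/dtau) = (0.247898, 0.999564); Gamma_sss = -0.673317, Gamma_sst = 0.140274, Gamma_stt = 0.000000, Gamma_tss = -0.141836, Gamma_tst = 0.029549, Gamma_ttt = 0.000000; k2 = (0.247898, 0.999564, -0.028140, -0.005928)
  k3: at (s, t) = (-0.981408, 0.824967), (ds/dtau, dt/dtau) = (0.247890, 0.999555); Gamma_sss = -0.673258, Gamma_sst = 0.140262, Gamma_stt = 0.000000, Gamma_tss = -0.141793, Gamma_tst = 0.029540, Gamma_ttt = 0.000000; k3 = (0.247890, 0.999555, -0.028137, -0.005926)
  k4: at (s, t) = (-0.962817, 0.899933), (ds/dtau, dt/dtau) = (0.245779, 0.999111); Gamma_sss = -0.673782, Gamma_sst = 0.140371, Gamma_stt = 0.000000, Gamma_tss = -0.144068, Gamma_tst = 0.030014, Gamma_ttt = 0.000000; k4 = (0.245779, 0.999111, -0.028238, -0.006038)
  Y <- Y + (h/6)(k1 + 2k2 + 2k3 + k4): s = -0.9628, t = 0.8999, ds/dtau = 0.2458, dt/dtau = 0.9991
step 2:
  k1: at (s, t) = (-0.962816, 0.899934), (ds/dtau, dt/dtau) = (0.245779, 0.999111); Gamma_sss = -0.673782, Gamma_sst = 0.140371, Gamma_stt = 0.000000, Gamma_tss = -0.144068, Gamma_tst = 0.030014, Gamma_ttt = 0.000000; k1 = (0.245779, 0.999111, -0.028238, -0.006038)
  k2: at (s, t) = (-0.944383, 0.974867), (ds/dtau, dt/dtau) = (0.243662, 0.998658); Gamma_sss = -0.674235, Gamma_sst = 0.140466, Gamma_stt = 0.000000, Gamma_tss = -0.146309, Gamma_tst = 0.030481, Gamma_ttt = 0.000000; k2 = (0.243662, 0.998658, -0.028330, -0.006148)
  k3: at (s, t) = (-0.944542, 0.974833), (ds/dtau, dt/dtau) = (0.243655, 0.998650); Gamma_sss = -0.674176, Gamma_sst = 0.140453, Gamma_stt = 0.000000, Gamma_tss = -0.146265, Gamma_tst = 0.030472, Gamma_ttt = 0.000000; k3 = (0.243655, 0.998650, -0.028328, -0.006146)
  k4: at (s, t) = (-0.926268, 1.049731), (ds/dtau, dt/dtau) = (0.241530, 0.998189); Gamma_sss = -0.674559, Gamma_sst = 0.140533, Gamma_stt = 0.000000, Gamma_tss = -0.148469, Gamma_tst = 0.030931, Gamma_ttt = 0.000000; k4 = (0.241530, 0.998189, -0.028411, -0.006253)
  Y <- Y + (h/6)(k1 + 2k2 + 2k3 + k4): s = -0.9263, t = 1.0497, ds/dtau = 0.2415, dt/dtau = 0.9982
step 3:
  k1: at (s, t) = (-0.926268, 1.049732), (ds/dtau, dt/dtau) = (0.241530, 0.998189); Gamma_sss = -0.674559, Gamma_sst = 0.140533, Gamma_stt = 0.000000, Gamma_tss = -0.148469, Gamma_tst = 0.030931, Gamma_ttt = 0.000000; k1 = (0.241530, 0.998189, -0.028411, -0.006253)
  k2: at (s, t) = (-0.908153, 1.124596), (ds/dtau, dt/dtau) = (0.239399, 0.997720); Gamma_sss = -0.674871, Gamma_sst = 0.140598, Gamma_stt = 0.000000, Gamma_tss = -0.150635, Gamma_tst = 0.031382, Gamma_ttt = 0.000000; k2 = (0.239399, 0.997720, -0.028486, -0.006358)
  k3: at (s, t) = (-0.908313, 1.124561), (ds/dtau, dt/dtau) = (0.239394, 0.997712); Gamma_sss = -0.674813, Gamma_sst = 0.140586, Gamma_stt = 0.000000, Gamma_tss = -0.150589, Gamma_tst = 0.031373, Gamma_ttt = 0.000000; k3 = (0.239394, 0.997712, -0.028484, -0.006356)
  k4: at (s, t) = (-0.890359, 1.199388), (ds/dtau, dt/dtau) = (0.237258, 0.997236); Gamma_sss = -0.675054, Gamma_sst = 0.140636, Gamma_stt = 0.000000, Gamma_tss = -0.152716, Gamma_tst = 0.031816, Gamma_ttt = 0.000000; k4 = (0.237258, 0.997236, -0.028550, -0.006459)
  Y <- Y + (h/6)(k1 + 2k2 + 2k3 + k4): s = -0.8904, t = 1.1994, ds/dtau = 0.2373, dt/dtau = 0.9972
step 4:
  k1: at (s, t) = (-0.890358, 1.199389), (ds/dtau, dt/dtau) = (0.237258, 0.997236); Gamma_sss = -0.675054, Gamma_sst = 0.140636, Gamma_stt = 0.000000, Gamma_tss = -0.152716, Gamma_tst = 0.031816, Gamma_ttt = 0.000000; k1 = (0.237258, 0.997236, -0.028550, -0.006459)
  k2: at (s, t) = (-0.872564, 1.274182), (ds/dtau, dt/dtau) = (0.235117, 0.996751); Gamma_sss = -0.675226, Gamma_sst = 0.140672, Gamma_stt = 0.000000, Gamma_tss = -0.154802, Gamma_tst = 0.032250, Gamma_ttt = 0.000000; k2 = (0.235117, 0.996751, -0.028607, -0.006559)
  k3: at (s, t) = (-0.872724, 1.274145), (ds/dtau, dt/dtau) = (0.235112, 0.996744); Gamma_sss = -0.675168, Gamma_sst = 0.140660, Gamma_stt = 0.000000, Gamma_tss = -0.154755, Gamma_tst = 0.032241, Gamma_ttt = 0.000000; k3 = (0.235112, 0.996744, -0.028605, -0.006556)
  k4: at (s, t) = (-0.855091, 1.348900), (ds/dtau, dt/dtau) = (0.232967, 0.996252); Gamma_sss = -0.675271, Gamma_sst = 0.140681, Gamma_stt = 0.000000, Gamma_tss = -0.156798, Gamma_tst = 0.032666, Gamma_ttt = 0.000000; k4 = (0.232967, 0.996252, -0.028653, -0.006653)
  Y <- Y + (h/6)(k1 + 2k2 + 2k3 + k4): s = -0.8551, t = 1.3489, ds/dtau = 0.2330, dt/dtau = 0.9963

Answer: s = -0.8551, t = 1.3489, ds/dtau = 0.2330, dt/dtau = 0.9963


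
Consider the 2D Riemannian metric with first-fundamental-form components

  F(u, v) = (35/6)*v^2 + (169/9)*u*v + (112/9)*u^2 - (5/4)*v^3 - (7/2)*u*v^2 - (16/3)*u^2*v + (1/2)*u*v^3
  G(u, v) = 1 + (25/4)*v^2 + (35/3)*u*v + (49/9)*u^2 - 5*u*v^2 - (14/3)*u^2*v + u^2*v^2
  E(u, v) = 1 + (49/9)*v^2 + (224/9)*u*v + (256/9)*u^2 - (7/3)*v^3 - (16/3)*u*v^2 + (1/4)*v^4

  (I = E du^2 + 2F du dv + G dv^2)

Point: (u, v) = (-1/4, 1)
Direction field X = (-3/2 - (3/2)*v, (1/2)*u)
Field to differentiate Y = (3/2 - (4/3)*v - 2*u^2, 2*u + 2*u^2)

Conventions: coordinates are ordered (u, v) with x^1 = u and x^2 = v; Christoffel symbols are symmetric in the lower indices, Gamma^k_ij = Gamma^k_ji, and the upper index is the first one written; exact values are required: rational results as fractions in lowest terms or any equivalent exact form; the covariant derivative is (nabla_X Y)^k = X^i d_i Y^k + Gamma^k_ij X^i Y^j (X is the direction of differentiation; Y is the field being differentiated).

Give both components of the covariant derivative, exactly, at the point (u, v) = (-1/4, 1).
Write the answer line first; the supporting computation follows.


Answer: (nabla_X Y)^u = -226229/82176, (nabla_X Y)^v = -217915/82176

E = 5/4, F = 13/12, G = 205/36 at the point
E_u = 16/3, E_v = 4/3, F_u = 110/9, F_v = 307/72, G_u = 52/9, G_v = 143/12
EG - F^2 = 107/18;  g^inv = (18/107) * [[205/36, -13/12], [-13/12, 5/4]]
first-kind symbols [ij,l] = (1/2)(d_i g_jl + d_j g_il - d_l g_ij): [uu,u] = E_u/2 = 8/3, [uu,v] = F_u - E_v/2 = 104/9, [uv,u] = E_v/2 = 2/3, [uv,v] = G_u/2 = 26/9, [vv,u] = F_v - G_u/2 = 11/8, [vv,v] = G_v/2 = 143/24
Gamma^u_ij = (G*[ij,u] - F*[ij,v])/(EG - F^2), Gamma^v_ij = (E*[ij,v] - F*[ij,u])/(EG - F^2)
Gamma_uuu = 48/107, Gamma_uuv = 12/107, Gamma_uvv = 99/428, Gamma_vuu = 208/107, Gamma_vuv = 52/107, Gamma_vvv = 429/428
X = (-3, -1/8), Y = (1/24, -3/8) at the point


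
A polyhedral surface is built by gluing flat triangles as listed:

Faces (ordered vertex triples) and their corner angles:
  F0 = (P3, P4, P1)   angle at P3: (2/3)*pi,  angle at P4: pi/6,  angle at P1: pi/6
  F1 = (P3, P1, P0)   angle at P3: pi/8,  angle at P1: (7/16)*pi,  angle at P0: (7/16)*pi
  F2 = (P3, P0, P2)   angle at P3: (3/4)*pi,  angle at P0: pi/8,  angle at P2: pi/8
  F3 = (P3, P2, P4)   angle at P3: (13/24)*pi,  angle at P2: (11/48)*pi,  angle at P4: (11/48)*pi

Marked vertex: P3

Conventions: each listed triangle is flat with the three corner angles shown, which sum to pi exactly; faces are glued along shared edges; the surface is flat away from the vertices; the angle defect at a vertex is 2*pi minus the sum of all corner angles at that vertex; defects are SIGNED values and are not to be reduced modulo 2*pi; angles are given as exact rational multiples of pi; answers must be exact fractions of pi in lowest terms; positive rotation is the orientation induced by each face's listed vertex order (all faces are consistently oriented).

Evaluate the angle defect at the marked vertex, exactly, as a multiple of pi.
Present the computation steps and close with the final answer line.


Sum of corner angles at P3: (25/12)*pi
defect = 2*pi - (25/12)*pi

Answer: defect(P3) = -pi/12


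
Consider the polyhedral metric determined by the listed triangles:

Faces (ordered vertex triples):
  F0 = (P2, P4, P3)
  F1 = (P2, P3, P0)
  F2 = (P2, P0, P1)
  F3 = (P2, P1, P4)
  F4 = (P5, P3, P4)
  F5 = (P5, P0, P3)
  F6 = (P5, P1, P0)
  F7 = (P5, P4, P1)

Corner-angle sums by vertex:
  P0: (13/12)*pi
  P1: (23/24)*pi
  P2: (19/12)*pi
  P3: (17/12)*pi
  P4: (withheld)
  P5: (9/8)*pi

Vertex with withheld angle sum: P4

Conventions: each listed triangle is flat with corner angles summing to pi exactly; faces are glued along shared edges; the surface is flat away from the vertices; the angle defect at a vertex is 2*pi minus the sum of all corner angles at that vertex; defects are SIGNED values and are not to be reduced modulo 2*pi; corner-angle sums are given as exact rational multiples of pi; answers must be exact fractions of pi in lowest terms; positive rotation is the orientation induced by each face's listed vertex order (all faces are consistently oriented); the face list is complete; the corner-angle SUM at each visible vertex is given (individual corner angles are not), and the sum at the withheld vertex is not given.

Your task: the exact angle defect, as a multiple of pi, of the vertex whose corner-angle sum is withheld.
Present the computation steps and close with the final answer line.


V = 6, E = 12, F = 8; chi = V - E + F = 2
Gauss-Bonnet: total defect = 2*pi*chi = 4*pi; visible defects sum to (23/6)*pi

Answer: defect(P4) = pi/6


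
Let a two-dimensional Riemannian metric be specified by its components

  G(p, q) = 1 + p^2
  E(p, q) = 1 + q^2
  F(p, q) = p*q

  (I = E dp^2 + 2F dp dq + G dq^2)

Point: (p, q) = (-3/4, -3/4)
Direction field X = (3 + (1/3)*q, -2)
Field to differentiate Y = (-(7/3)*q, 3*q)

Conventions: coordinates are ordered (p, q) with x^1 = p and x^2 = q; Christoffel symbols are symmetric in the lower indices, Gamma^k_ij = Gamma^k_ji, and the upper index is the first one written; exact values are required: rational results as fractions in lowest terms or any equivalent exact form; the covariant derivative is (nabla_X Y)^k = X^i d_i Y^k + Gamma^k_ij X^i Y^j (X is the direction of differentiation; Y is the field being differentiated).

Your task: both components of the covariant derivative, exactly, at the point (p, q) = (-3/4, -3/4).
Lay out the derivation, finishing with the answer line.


E = 25/16, F = 9/16, G = 25/16 at the point
E_p = 0, E_q = -3/2, F_p = -3/4, F_q = -3/4, G_p = -3/2, G_q = 0
EG - F^2 = 17/8;  g^inv = (8/17) * [[25/16, -9/16], [-9/16, 25/16]]
first-kind symbols [ij,l] = (1/2)(d_i g_jl + d_j g_il - d_l g_ij): [pp,p] = E_p/2 = 0, [pp,q] = F_p - E_q/2 = 0, [pq,p] = E_q/2 = -3/4, [pq,q] = G_p/2 = -3/4, [qq,p] = F_q - G_p/2 = 0, [qq,q] = G_q/2 = 0
Gamma^p_ij = (G*[ij,p] - F*[ij,q])/(EG - F^2), Gamma^q_ij = (E*[ij,q] - F*[ij,p])/(EG - F^2)
Gamma_ppp = 0, Gamma_ppq = -6/17, Gamma_pqq = 0, Gamma_qpp = 0, Gamma_qpq = -6/17, Gamma_qqq = 0
X = (11/4, -2), Y = (7/4, -9/4) at the point

Answer: (nabla_X Y)^p = 3299/408, (nabla_X Y)^q = -351/136


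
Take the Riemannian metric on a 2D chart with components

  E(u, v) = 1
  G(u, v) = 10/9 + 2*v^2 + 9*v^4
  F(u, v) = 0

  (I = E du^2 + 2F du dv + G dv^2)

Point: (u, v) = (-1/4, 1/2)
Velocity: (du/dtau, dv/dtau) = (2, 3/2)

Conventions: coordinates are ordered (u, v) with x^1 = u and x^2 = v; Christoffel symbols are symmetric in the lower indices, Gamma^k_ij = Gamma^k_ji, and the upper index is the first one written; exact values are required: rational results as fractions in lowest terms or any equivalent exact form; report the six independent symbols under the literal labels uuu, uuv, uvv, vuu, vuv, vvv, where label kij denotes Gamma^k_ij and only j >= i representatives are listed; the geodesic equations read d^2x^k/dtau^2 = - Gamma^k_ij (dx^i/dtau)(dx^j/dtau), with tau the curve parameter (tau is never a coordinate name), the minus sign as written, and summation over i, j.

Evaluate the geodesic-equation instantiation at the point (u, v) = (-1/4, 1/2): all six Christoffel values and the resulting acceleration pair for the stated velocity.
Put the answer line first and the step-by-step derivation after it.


Answer: Gamma_uuu = 0, Gamma_uuv = 0, Gamma_uvv = 0, Gamma_vuu = 0, Gamma_vuv = 0, Gamma_vvv = 468/313; accelerations (d^2u/dtau^2, d^2v/dtau^2) = (0, -1053/313)

E = 1, F = 0, G = 313/144 at the point
E_u = 0, E_v = 0, F_u = 0, F_v = 0, G_u = 0, G_v = 13/2
EG - F^2 = 313/144;  g^inv = (144/313) * [[313/144, 0], [0, 1]]
first-kind symbols [ij,l] = (1/2)(d_i g_jl + d_j g_il - d_l g_ij): [uu,u] = E_u/2 = 0, [uu,v] = F_u - E_v/2 = 0, [uv,u] = E_v/2 = 0, [uv,v] = G_u/2 = 0, [vv,u] = F_v - G_u/2 = 0, [vv,v] = G_v/2 = 13/4
Gamma^u_ij = (G*[ij,u] - F*[ij,v])/(EG - F^2), Gamma^v_ij = (E*[ij,v] - F*[ij,u])/(EG - F^2)
Gamma_uuu = 0, Gamma_uuv = 0, Gamma_uvv = 0, Gamma_vuu = 0, Gamma_vuv = 0, Gamma_vvv = 468/313
d^2u/dtau^2 = -(Gamma_uuu*(2)^2 + 2*Gamma_uuv*(2)*(3/2) + Gamma_uvv*(3/2)^2) = 0
d^2v/dtau^2 = -(Gamma_vuu*(2)^2 + 2*Gamma_vuv*(2)*(3/2) + Gamma_vvv*(3/2)^2) = -1053/313


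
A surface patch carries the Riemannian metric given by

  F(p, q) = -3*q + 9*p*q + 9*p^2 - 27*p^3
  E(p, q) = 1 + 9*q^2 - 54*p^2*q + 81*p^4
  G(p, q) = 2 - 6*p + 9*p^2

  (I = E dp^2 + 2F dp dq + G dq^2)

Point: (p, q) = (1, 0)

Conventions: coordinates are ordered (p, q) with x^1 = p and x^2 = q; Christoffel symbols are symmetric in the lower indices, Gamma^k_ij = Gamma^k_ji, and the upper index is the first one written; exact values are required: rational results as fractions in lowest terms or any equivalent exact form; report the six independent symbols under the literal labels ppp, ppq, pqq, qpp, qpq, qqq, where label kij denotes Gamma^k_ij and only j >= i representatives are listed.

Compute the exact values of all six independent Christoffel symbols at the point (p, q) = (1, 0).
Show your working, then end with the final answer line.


E = 82, F = -18, G = 5 at the point
E_p = 324, E_q = -54, F_p = -63, F_q = 6, G_p = 12, G_q = 0
EG - F^2 = 86;  g^inv = (1/86) * [[5, 18], [18, 82]]
first-kind symbols [ij,l] = (1/2)(d_i g_jl + d_j g_il - d_l g_ij): [pp,p] = E_p/2 = 162, [pp,q] = F_p - E_q/2 = -36, [pq,p] = E_q/2 = -27, [pq,q] = G_p/2 = 6, [qq,p] = F_q - G_p/2 = 0, [qq,q] = G_q/2 = 0
Gamma^p_ij = (G*[ij,p] - F*[ij,q])/(EG - F^2), Gamma^q_ij = (E*[ij,q] - F*[ij,p])/(EG - F^2)

Answer: Gamma_ppp = 81/43, Gamma_ppq = -27/86, Gamma_pqq = 0, Gamma_qpp = -18/43, Gamma_qpq = 3/43, Gamma_qqq = 0


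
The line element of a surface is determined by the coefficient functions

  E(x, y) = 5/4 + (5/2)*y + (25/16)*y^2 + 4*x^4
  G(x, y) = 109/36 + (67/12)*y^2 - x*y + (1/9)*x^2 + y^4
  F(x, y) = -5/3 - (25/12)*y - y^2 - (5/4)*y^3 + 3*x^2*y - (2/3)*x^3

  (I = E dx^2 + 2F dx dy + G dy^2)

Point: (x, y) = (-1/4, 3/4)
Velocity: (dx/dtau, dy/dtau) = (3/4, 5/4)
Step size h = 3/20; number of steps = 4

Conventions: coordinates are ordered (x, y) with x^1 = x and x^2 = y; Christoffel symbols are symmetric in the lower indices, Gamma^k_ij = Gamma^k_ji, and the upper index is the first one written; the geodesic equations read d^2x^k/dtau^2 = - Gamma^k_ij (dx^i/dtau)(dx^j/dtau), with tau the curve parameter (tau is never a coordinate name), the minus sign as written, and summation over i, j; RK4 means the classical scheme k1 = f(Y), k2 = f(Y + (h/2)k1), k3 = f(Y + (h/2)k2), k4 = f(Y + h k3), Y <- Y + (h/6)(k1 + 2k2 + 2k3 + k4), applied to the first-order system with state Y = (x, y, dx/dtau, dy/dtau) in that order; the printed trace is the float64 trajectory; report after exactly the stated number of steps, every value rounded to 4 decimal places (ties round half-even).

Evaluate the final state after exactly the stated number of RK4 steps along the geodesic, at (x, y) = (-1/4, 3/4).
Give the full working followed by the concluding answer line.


f(Y) = (dx/dtau, dy/dtau, -Gamma^x_ij Y'^i Y'^j, -Gamma^y_ij Y'^i Y'^j) with the Gammas evaluated at the stage position; h = 0.150000; intermediate values shown to 6 dp
step 0: x = -0.2500, y = 0.7500, dx/dtau = 0.7500, dy/dtau = 1.2500
step 1:
  k1: at (x, y) = (-0.250000, 0.750000), (dx/dtau, dy/dtau) = (0.750000, 1.250000); Gamma_xxx = -1.703251, Gamma_xxy = 1.530003, Gamma_xyy = -1.328619, Gamma_yxx = -1.612601, Gamma_yxy = 0.894445, Gamma_yyy = -0.057101; k1 = (0.750000, 1.250000, 0.165291, -0.680776)
  k2: at (x, y) = (-0.193750, 0.843750), (dx/dtau, dy/dtau) = (0.762397, 1.198942); Gamma_xxx = -1.553779, Gamma_xxy = 1.536081, Gamma_xyy = -1.432443, Gamma_yxx = -1.441015, Gamma_yxy = 0.900129, Gamma_yyy = -0.110519; k2 = (0.762397, 1.198942, 0.154046, -0.649106)
  k3: at (x, y) = (-0.192820, 0.839921), (dx/dtau, dy/dtau) = (0.761553, 1.201317); Gamma_xxx = -1.557865, Gamma_xxy = 1.541975, Gamma_xyy = -1.434653, Gamma_yxx = -1.445586, Gamma_yxy = 0.904914, Gamma_yyy = -0.113218; k3 = (0.761553, 1.201317, 0.152538, -0.653972)
  k4: at (x, y) = (-0.135767, 0.930198), (dx/dtau, dy/dtau) = (0.772881, 1.151904); Gamma_xxx = -1.402435, Gamma_xxy = 1.539334, Gamma_xyy = -1.528011, Gamma_yxx = -1.270988, Gamma_yxy = 0.900580, Gamma_yyy = -0.161965; k4 = (0.772881, 1.151904, 0.124338, -0.629417)
  Y <- Y + (h/6)(k1 + 2k2 + 2k3 + k4): x = -0.1357, y = 0.9301, dx/dtau = 0.7726, dy/dtau = 1.1521
step 2:
  k1: at (x, y) = (-0.135730, 0.930061), (dx/dtau, dy/dtau) = (0.772570, 1.152091); Gamma_xxx = -1.402542, Gamma_xxy = 1.539517, Gamma_xyy = -1.528058, Gamma_yxx = -1.271118, Gamma_yxy = 0.900732, Gamma_yyy = -0.162036; k1 = (0.772570, 1.152091, 0.124781, -0.629674)
  k2: at (x, y) = (-0.077788, 1.016467), (dx/dtau, dy/dtau) = (0.781928, 1.104866); Gamma_xxx = -1.241088, Gamma_xxy = 1.528066, Gamma_xyy = -1.608261, Gamma_yxx = -1.097138, Gamma_yxy = 0.887182, Gamma_yyy = -0.202570; k2 = (0.781928, 1.104866, 0.081794, -0.614833)
  k3: at (x, y) = (-0.077086, 1.012925), (dx/dtau, dy/dtau) = (0.778704, 1.105979); Gamma_xxx = -1.243284, Gamma_xxy = 1.531696, Gamma_xyy = -1.608308, Gamma_yxx = -1.100021, Gamma_yxy = 0.890319, Gamma_yyy = -0.203466; k3 = (0.778704, 1.105979, 0.082882, -0.617631)
  k4: at (x, y) = (-0.018925, 1.095957), (dx/dtau, dy/dtau) = (0.785002, 1.059447); Gamma_xxx = -1.075138, Gamma_xxy = 1.508236, Gamma_xyy = -1.670500, Gamma_yxx = -0.928197, Gamma_yxy = 0.866163, Gamma_yyy = -0.231326; k4 = (0.785002, 1.059447, 0.028842, -0.609091)
  Y <- Y + (h/6)(k1 + 2k2 + 2k3 + k4): x = -0.0188, y = 1.0959, dx/dtau = 0.7846, dy/dtau = 1.0595
step 3:
  k1: at (x, y) = (-0.018760, 1.095891), (dx/dtau, dy/dtau) = (0.784644, 1.059499); Gamma_xxx = -1.074883, Gamma_xxy = 1.508366, Gamma_xyy = -1.670560, Gamma_yxx = -0.927992, Gamma_yxy = 0.866274, Gamma_yyy = -0.231389; k1 = (0.784644, 1.059499, 0.029137, -0.609243)
  k2: at (x, y) = (0.040089, 1.175354), (dx/dtau, dy/dtau) = (0.786830, 1.013806); Gamma_xxx = -0.900958, Gamma_xxy = 1.473295, Gamma_xyy = -1.713114, Gamma_yxx = -0.760403, Gamma_yxy = 0.832945, Gamma_yyy = -0.245525; k2 = (0.786830, 1.013806, -0.031947, -0.605751)
  k3: at (x, y) = (0.040253, 1.171927), (dx/dtau, dy/dtau) = (0.782248, 1.014068); Gamma_xxx = -0.902796, Gamma_xxy = 1.475365, Gamma_xyy = -1.711689, Gamma_yxx = -0.762756, Gamma_yxy = 0.834912, Gamma_yyy = -0.245283; k3 = (0.782248, 1.014068, -0.028057, -0.605620)
  k4: at (x, y) = (0.098578, 1.248001), (dx/dtau, dy/dtau) = (0.780436, 0.968656); Gamma_xxx = -0.726855, Gamma_xxy = 1.428000, Gamma_xyy = -1.732665, Gamma_yxx = -0.602712, Gamma_yxy = 0.792891, Gamma_yyy = -0.244732; k4 = (0.780436, 0.968656, -0.090599, -0.602079)
  Y <- Y + (h/6)(k1 + 2k2 + 2k3 + k4): x = 0.0988, y = 1.2480, dx/dtau = 0.7801, dy/dtau = 0.9686
step 4:
  k1: at (x, y) = (0.098821, 1.247989), (dx/dtau, dy/dtau) = (0.780108, 0.968647); Gamma_xxx = -0.726285, Gamma_xxy = 1.427938, Gamma_xyy = -1.732543, Gamma_yxx = -0.602262, Gamma_yxy = 0.792858, Gamma_yyy = -0.244655; k1 = (0.780108, 0.968647, -0.090440, -0.602173)
  k2: at (x, y) = (0.157329, 1.320637), (dx/dtau, dy/dtau) = (0.773325, 0.923484); Gamma_xxx = -0.549874, Gamma_xxy = 1.369683, Gamma_xyy = -1.732041, Gamma_yxx = -0.450917, Gamma_yxy = 0.744116, Gamma_yyy = -0.230278; k2 = (0.773325, 0.923484, -0.150360, -0.596777)
  k3: at (x, y) = (0.156821, 1.317250), (dx/dtau, dy/dtau) = (0.768831, 0.923889); Gamma_xxx = -0.552525, Gamma_xxy = 1.371323, Gamma_xyy = -1.730501, Gamma_yxx = -0.453541, Gamma_yxy = 0.745703, Gamma_yyy = -0.229903; k3 = (0.768831, 0.923889, -0.144436, -0.595039)
  k4: at (x, y) = (0.214146, 1.386572), (dx/dtau, dy/dtau) = (0.758442, 0.879391); Gamma_xxx = -0.381615, Gamma_xxy = 1.304501, Gamma_xyy = -1.710875, Gamma_yxx = -0.314568, Gamma_yxy = 0.692481, Gamma_yyy = -0.204036; k4 = (0.758442, 0.879391, -0.197532, -0.584988)
  Y <- Y + (h/6)(k1 + 2k2 + 2k3 + k4): x = 0.2144, y = 1.3866, dx/dtau = 0.7582, dy/dtau = 0.8794

Answer: x = 0.2144, y = 1.3866, dx/dtau = 0.7582, dy/dtau = 0.8794


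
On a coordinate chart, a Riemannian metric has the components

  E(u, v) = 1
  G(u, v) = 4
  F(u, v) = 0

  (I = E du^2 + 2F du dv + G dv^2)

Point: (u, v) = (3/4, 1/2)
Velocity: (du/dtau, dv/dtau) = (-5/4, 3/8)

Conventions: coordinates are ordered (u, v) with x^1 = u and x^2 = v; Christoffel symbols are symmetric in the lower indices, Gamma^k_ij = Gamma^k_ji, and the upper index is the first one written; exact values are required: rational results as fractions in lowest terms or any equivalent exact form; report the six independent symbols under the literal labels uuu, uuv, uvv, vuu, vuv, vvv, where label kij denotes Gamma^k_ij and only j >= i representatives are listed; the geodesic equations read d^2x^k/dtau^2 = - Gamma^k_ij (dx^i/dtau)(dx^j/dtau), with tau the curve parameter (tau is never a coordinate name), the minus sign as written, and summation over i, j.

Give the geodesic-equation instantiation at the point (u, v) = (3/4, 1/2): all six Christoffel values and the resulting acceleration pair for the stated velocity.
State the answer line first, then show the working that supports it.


Answer: Gamma_uuu = 0, Gamma_uuv = 0, Gamma_uvv = 0, Gamma_vuu = 0, Gamma_vuv = 0, Gamma_vvv = 0; accelerations (d^2u/dtau^2, d^2v/dtau^2) = (0, 0)

E = 1, F = 0, G = 4 at the point
E_u = 0, E_v = 0, F_u = 0, F_v = 0, G_u = 0, G_v = 0
EG - F^2 = 4;  g^inv = (1/4) * [[4, 0], [0, 1]]
first-kind symbols [ij,l] = (1/2)(d_i g_jl + d_j g_il - d_l g_ij): [uu,u] = E_u/2 = 0, [uu,v] = F_u - E_v/2 = 0, [uv,u] = E_v/2 = 0, [uv,v] = G_u/2 = 0, [vv,u] = F_v - G_u/2 = 0, [vv,v] = G_v/2 = 0
Gamma^u_ij = (G*[ij,u] - F*[ij,v])/(EG - F^2), Gamma^v_ij = (E*[ij,v] - F*[ij,u])/(EG - F^2)
Gamma_uuu = 0, Gamma_uuv = 0, Gamma_uvv = 0, Gamma_vuu = 0, Gamma_vuv = 0, Gamma_vvv = 0
d^2u/dtau^2 = -(Gamma_uuu*(-5/4)^2 + 2*Gamma_uuv*(-5/4)*(3/8) + Gamma_uvv*(3/8)^2) = 0
d^2v/dtau^2 = -(Gamma_vuu*(-5/4)^2 + 2*Gamma_vuv*(-5/4)*(3/8) + Gamma_vvv*(3/8)^2) = 0


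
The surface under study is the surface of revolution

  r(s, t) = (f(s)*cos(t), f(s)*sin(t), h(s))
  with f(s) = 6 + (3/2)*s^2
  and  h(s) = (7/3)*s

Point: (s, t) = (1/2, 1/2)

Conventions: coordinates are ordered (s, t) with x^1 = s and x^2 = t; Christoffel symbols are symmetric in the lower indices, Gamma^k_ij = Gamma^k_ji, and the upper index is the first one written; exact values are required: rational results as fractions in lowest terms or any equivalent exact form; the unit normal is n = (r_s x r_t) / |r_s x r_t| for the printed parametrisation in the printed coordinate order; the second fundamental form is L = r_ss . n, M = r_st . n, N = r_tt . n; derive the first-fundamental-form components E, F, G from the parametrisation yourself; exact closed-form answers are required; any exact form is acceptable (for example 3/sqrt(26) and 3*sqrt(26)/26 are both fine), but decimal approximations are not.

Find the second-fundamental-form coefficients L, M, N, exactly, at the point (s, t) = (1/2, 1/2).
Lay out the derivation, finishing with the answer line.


f = 51/8, f' = 3/2, f'' = 3, h' = 7/3, h'' = 0
E = 277/36, F = 0, G = 2601/64; answer radicand W^2 = 277/36
unnormalised second-form numerators: l = -7, m = 0, n = 119/8; L = l/sqrt(277/36), and similarly M = m/sqrt(W^2), N = n/sqrt(W^2)

Answer: L = -42*sqrt(277)/277, M = 0, N = 357*sqrt(277)/1108


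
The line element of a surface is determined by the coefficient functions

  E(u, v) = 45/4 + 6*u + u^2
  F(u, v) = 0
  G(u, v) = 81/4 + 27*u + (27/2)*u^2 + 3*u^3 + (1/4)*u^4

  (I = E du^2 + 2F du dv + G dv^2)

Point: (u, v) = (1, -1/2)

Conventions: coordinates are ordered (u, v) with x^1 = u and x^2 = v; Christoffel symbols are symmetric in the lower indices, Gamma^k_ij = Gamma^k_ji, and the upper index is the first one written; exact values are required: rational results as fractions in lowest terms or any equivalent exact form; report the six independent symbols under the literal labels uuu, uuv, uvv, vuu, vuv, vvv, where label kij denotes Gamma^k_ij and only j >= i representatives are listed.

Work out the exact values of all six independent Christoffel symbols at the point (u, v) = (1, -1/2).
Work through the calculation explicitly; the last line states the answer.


E = 73/4, F = 0, G = 64 at the point
E_u = 8, E_v = 0, F_u = 0, F_v = 0, G_u = 64, G_v = 0
EG - F^2 = 1168;  g^inv = (1/1168) * [[64, 0], [0, 73/4]]
first-kind symbols [ij,l] = (1/2)(d_i g_jl + d_j g_il - d_l g_ij): [uu,u] = E_u/2 = 4, [uu,v] = F_u - E_v/2 = 0, [uv,u] = E_v/2 = 0, [uv,v] = G_u/2 = 32, [vv,u] = F_v - G_u/2 = -32, [vv,v] = G_v/2 = 0
Gamma^u_ij = (G*[ij,u] - F*[ij,v])/(EG - F^2), Gamma^v_ij = (E*[ij,v] - F*[ij,u])/(EG - F^2)

Answer: Gamma_uuu = 16/73, Gamma_uuv = 0, Gamma_uvv = -128/73, Gamma_vuu = 0, Gamma_vuv = 1/2, Gamma_vvv = 0


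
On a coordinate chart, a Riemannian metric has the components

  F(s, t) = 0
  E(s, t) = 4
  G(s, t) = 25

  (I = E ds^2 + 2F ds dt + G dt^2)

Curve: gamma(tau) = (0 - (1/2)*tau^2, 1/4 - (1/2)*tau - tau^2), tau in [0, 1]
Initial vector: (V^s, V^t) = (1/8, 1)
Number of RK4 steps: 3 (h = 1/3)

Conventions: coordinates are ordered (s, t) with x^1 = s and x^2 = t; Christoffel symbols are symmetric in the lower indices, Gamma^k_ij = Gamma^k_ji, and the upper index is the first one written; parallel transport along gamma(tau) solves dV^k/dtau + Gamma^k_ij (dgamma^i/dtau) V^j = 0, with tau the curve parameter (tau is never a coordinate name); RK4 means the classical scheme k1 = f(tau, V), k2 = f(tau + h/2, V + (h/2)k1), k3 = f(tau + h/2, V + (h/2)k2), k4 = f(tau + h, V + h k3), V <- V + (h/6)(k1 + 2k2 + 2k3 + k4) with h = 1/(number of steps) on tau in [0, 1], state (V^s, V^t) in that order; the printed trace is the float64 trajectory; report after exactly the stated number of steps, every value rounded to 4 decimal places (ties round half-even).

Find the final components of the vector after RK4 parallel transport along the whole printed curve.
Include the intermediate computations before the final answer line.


gamma'(tau) = (-tau, -1/2 - 2*tau); f(tau, V)^k = -Gamma^k_ij(gamma(tau)) gamma'^i(tau) V^j; h = 1/3; intermediate values shown to 6 dp
curve data and Christoffel symbols at the stage parameters:
  tau = 0.000000: gamma = (0.000000, 0.250000), gamma' = (0.000000, -0.500000); Gamma_sss = 0.000000, Gamma_sst = 0.000000, Gamma_stt = 0.000000, Gamma_tss = 0.000000, Gamma_tst = 0.000000, Gamma_ttt = 0.000000
  tau = 0.166667: gamma = (-0.013889, 0.138889), gamma' = (-0.166667, -0.833333); Gamma_sss = 0.000000, Gamma_sst = 0.000000, Gamma_stt = 0.000000, Gamma_tss = 0.000000, Gamma_tst = 0.000000, Gamma_ttt = 0.000000
  tau = 0.333333: gamma = (-0.055556, -0.027778), gamma' = (-0.333333, -1.166667); Gamma_sss = 0.000000, Gamma_sst = 0.000000, Gamma_stt = 0.000000, Gamma_tss = 0.000000, Gamma_tst = 0.000000, Gamma_ttt = 0.000000
  tau = 0.500000: gamma = (-0.125000, -0.250000), gamma' = (-0.500000, -1.500000); Gamma_sss = 0.000000, Gamma_sst = 0.000000, Gamma_stt = 0.000000, Gamma_tss = 0.000000, Gamma_tst = 0.000000, Gamma_ttt = 0.000000
  tau = 0.666667: gamma = (-0.222222, -0.527778), gamma' = (-0.666667, -1.833333); Gamma_sss = 0.000000, Gamma_sst = 0.000000, Gamma_stt = 0.000000, Gamma_tss = 0.000000, Gamma_tst = 0.000000, Gamma_ttt = 0.000000
  tau = 0.833333: gamma = (-0.347222, -0.861111), gamma' = (-0.833333, -2.166667); Gamma_sss = 0.000000, Gamma_sst = 0.000000, Gamma_stt = 0.000000, Gamma_tss = 0.000000, Gamma_tst = 0.000000, Gamma_ttt = 0.000000
  tau = 1.000000: gamma = (-0.500000, -1.250000), gamma' = (-1.000000, -2.500000); Gamma_sss = 0.000000, Gamma_sst = 0.000000, Gamma_stt = 0.000000, Gamma_tss = 0.000000, Gamma_tst = 0.000000, Gamma_ttt = 0.000000
step 0: V^s = 0.1250, V^t = 1.0000
step 1: k1 = (0.000000, 0.000000), k2 = (0.000000, 0.000000), k3 = (0.000000, 0.000000), k4 = (0.000000, 0.000000); V <- V + (h/6)(k1 + 2k2 + 2k3 + k4): V^s = 0.1250, V^t = 1.0000
step 2: k1 = (0.000000, 0.000000), k2 = (0.000000, 0.000000), k3 = (0.000000, 0.000000), k4 = (0.000000, 0.000000); V <- V + (h/6)(k1 + 2k2 + 2k3 + k4): V^s = 0.1250, V^t = 1.0000
step 3: k1 = (0.000000, 0.000000), k2 = (0.000000, 0.000000), k3 = (0.000000, 0.000000), k4 = (0.000000, 0.000000); V <- V + (h/6)(k1 + 2k2 + 2k3 + k4): V^s = 0.1250, V^t = 1.0000

Answer: V^s = 0.1250, V^t = 1.0000
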